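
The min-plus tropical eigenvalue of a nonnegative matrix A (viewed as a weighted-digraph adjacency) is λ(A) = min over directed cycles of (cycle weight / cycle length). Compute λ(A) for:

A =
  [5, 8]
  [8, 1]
λ(A) = 1

Enumerate directed cycles and compute their means (weight / length). Sample:
  cycle 0 → 0: weight = 5, length = 1, mean = 5/1 ≈ 5.000
  cycle 1 → 1: weight = 1, length = 1, mean = 1/1 ≈ 1.000
  cycle 0 → 1 → 0: weight = 16, length = 2, mean = 16/2 ≈ 8.000
  cycle 1 → 0 → 1: weight = 16, length = 2, mean = 16/2 ≈ 8.000
Minimum mean = 1.000, attained e.g. along the cycle 1 → 1 with weight 1 and length 1. So λ(A) = 1/1 = 1.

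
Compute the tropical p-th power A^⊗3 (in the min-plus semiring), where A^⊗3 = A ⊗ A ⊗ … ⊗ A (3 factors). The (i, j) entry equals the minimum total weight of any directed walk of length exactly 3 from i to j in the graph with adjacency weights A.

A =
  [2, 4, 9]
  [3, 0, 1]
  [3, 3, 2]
A^⊗3 =
  [6, 4, 5]
  [3, 0, 1]
  [6, 3, 4]

Each entry (A^⊗3)_ij equals the minimum over all length-3 walks i = v_0 → v_1 → … → v_3 = j of Σ_t A[v_t][v_{t+1}]. For example, for (i, j) = (0, 2) we minimise over 9 possible intermediate vertex sequences; the minimum is 5, attained along the walk 0 → 1 → 1 → 2.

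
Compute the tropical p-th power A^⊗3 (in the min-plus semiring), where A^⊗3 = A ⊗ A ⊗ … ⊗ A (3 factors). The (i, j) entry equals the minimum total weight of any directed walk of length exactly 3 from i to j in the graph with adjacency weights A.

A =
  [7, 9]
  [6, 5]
A^⊗3 =
  [20, 19]
  [16, 15]

Each entry (A^⊗3)_ij equals the minimum over all length-3 walks i = v_0 → v_1 → … → v_3 = j of Σ_t A[v_t][v_{t+1}]. For example, for (i, j) = (0, 1) we minimise over 4 possible intermediate vertex sequences; the minimum is 19, attained along the walk 0 → 1 → 1 → 1.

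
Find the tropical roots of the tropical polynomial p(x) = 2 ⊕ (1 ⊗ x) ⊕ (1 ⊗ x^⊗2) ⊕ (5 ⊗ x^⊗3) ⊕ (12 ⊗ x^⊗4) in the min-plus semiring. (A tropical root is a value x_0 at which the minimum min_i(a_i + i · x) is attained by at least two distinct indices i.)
Roots: {-7, -4, 0, 1}

Each tropical root is a break point of the lower envelope of the lines y = a_i + i · x (there are 5 lines, with slopes 0, 1, ..., 4). Only the lines that attain the minimum somewhere contribute to roots; other lines are dominated. Here the surviving (envelope) indices are i = 4, i = 3, i = 2, i = 1, i = 0.
Intersections between consecutive envelope lines give the roots: for adjacent envelope indices i < j the intersection is x = (a_i − a_j) / (j − i). Reading off the sorted break points: {-7, -4, 0, 1}.
Verification: at each break x_0, at least two indices attain the minimum of min_i(a_i + i · x_0).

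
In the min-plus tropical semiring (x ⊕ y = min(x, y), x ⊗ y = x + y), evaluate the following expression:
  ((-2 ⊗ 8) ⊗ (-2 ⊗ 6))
((-2 ⊗ 8) ⊗ (-2 ⊗ 6)) = 10

Expand innermost to outermost. Recall ⊕ takes the minimum of its arguments and ⊗ takes their sum. Working out the expression ((-2 ⊗ 8) ⊗ (-2 ⊗ 6)) gives 10.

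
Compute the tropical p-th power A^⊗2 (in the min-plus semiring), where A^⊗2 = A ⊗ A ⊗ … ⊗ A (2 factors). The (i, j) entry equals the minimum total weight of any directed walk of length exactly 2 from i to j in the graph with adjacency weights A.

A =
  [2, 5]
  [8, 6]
A^⊗2 =
  [4, 7]
  [10, 12]

Each entry (A^⊗2)_ij equals the minimum over all length-2 walks i = v_0 → v_1 → … → v_2 = j of Σ_t A[v_t][v_{t+1}]. For example, for (i, j) = (0, 1) we minimise over 2 possible intermediate vertex sequences; the minimum is 7, attained along the walk 0 → 0 → 1.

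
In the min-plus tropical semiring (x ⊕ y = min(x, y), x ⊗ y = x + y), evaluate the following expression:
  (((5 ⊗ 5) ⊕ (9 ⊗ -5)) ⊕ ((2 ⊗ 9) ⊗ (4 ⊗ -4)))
(((5 ⊗ 5) ⊕ (9 ⊗ -5)) ⊕ ((2 ⊗ 9) ⊗ (4 ⊗ -4))) = 4

Expand innermost to outermost. Recall ⊕ takes the minimum of its arguments and ⊗ takes their sum. Working out the expression (((5 ⊗ 5) ⊕ (9 ⊗ -5)) ⊕ ((2 ⊗ 9) ⊗ (4 ⊗ -4))) gives 4.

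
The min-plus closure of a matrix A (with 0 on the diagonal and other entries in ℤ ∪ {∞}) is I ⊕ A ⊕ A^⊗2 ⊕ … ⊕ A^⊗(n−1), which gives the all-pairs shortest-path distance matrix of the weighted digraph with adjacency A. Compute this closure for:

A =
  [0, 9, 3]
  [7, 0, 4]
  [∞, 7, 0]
Closure =
  [0, 9, 3]
  [7, 0, 4]
  [14, 7, 0]

This is the Floyd-Warshall all-pairs shortest-path computation. For each intermediate vertex k = 0, 1, …, 2, update dist[i][j] ← min(dist[i][j], dist[i][k] + dist[k][j]). The final matrix gives, for each (i, j), the minimum total weight of any directed path from i to j (possibly empty when i = j).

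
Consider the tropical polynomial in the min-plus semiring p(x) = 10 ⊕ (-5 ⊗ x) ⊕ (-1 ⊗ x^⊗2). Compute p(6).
p(6) = 1

A tropical monomial a ⊗ x^⊗i evaluates to a + i · x. Evaluating each term at x = 6:
  Term 0 contributes 10 + 0 · 6 = 10
  Term 1 contributes -5 + 1 · 6 = 1
  Term 2 contributes -1 + 2 · 6 = 11
p(6) = ⊕ of these = min[10, 1, 11] = 1.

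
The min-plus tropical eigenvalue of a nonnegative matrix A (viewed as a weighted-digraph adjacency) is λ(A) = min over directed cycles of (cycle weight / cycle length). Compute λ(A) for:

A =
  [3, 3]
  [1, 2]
λ(A) = 2

Enumerate directed cycles and compute their means (weight / length). Sample:
  cycle 0 → 0: weight = 3, length = 1, mean = 3/1 ≈ 3.000
  cycle 1 → 1: weight = 2, length = 1, mean = 2/1 ≈ 2.000
  cycle 0 → 1 → 0: weight = 4, length = 2, mean = 4/2 ≈ 2.000
  cycle 1 → 0 → 1: weight = 4, length = 2, mean = 4/2 ≈ 2.000
Minimum mean = 2.000, attained e.g. along the cycle 1 → 1 with weight 2 and length 1. So λ(A) = 2/1 = 2.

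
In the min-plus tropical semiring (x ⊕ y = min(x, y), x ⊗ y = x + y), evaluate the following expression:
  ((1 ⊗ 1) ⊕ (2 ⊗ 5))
((1 ⊗ 1) ⊕ (2 ⊗ 5)) = 2

Expand innermost to outermost. Recall ⊕ takes the minimum of its arguments and ⊗ takes their sum. Working out the expression ((1 ⊗ 1) ⊕ (2 ⊗ 5)) gives 2.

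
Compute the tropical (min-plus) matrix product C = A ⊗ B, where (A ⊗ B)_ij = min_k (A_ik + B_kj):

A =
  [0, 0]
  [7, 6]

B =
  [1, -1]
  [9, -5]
A ⊗ B =
  [1, -5]
  [8, 1]

Apply the min-plus product entry-by-entry:
  C[0][0] = min over k of (A[0][0] + B[0][0] = 0 + 1 = 1, A[0][1] + B[1][0] = 0 + 9 = 9) = 1 (attained at k = 0)
  C[0][1] = min over k of (A[0][0] + B[0][1] = 0 + -1 = -1, A[0][1] + B[1][1] = 0 + -5 = -5) = -5 (attained at k = 1)
  C[1][0] = min over k of (A[1][0] + B[0][0] = 7 + 1 = 8, A[1][1] + B[1][0] = 6 + 9 = 15) = 8 (attained at k = 0)
  C[1][1] = min over k of (A[1][0] + B[0][1] = 7 + -1 = 6, A[1][1] + B[1][1] = 6 + -5 = 1) = 1 (attained at k = 1)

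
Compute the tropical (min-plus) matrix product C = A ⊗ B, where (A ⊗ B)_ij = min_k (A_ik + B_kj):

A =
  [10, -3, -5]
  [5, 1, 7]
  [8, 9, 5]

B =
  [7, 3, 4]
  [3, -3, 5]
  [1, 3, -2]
A ⊗ B =
  [-4, -6, -7]
  [4, -2, 5]
  [6, 6, 3]

Apply the min-plus product entry-by-entry:
  C[0][0] = min over k of (A[0][0] + B[0][0] = 10 + 7 = 17, A[0][1] + B[1][0] = -3 + 3 = 0, A[0][2] + B[2][0] = -5 + 1 = -4) = -4 (attained at k = 2)
  C[0][1] = min over k of (A[0][0] + B[0][1] = 10 + 3 = 13, A[0][1] + B[1][1] = -3 + -3 = -6, A[0][2] + B[2][1] = -5 + 3 = -2) = -6 (attained at k = 1)
  C[0][2] = min over k of (A[0][0] + B[0][2] = 10 + 4 = 14, A[0][1] + B[1][2] = -3 + 5 = 2, A[0][2] + B[2][2] = -5 + -2 = -7) = -7 (attained at k = 2)
  C[1][0] = min over k of (A[1][0] + B[0][0] = 5 + 7 = 12, A[1][1] + B[1][0] = 1 + 3 = 4, A[1][2] + B[2][0] = 7 + 1 = 8) = 4 (attained at k = 1)
  C[1][1] = min over k of (A[1][0] + B[0][1] = 5 + 3 = 8, A[1][1] + B[1][1] = 1 + -3 = -2, A[1][2] + B[2][1] = 7 + 3 = 10) = -2 (attained at k = 1)
  C[1][2] = min over k of (A[1][0] + B[0][2] = 5 + 4 = 9, A[1][1] + B[1][2] = 1 + 5 = 6, A[1][2] + B[2][2] = 7 + -2 = 5) = 5 (attained at k = 2)
  C[2][0] = min over k of (A[2][0] + B[0][0] = 8 + 7 = 15, A[2][1] + B[1][0] = 9 + 3 = 12, A[2][2] + B[2][0] = 5 + 1 = 6) = 6 (attained at k = 2)
  C[2][1] = min over k of (A[2][0] + B[0][1] = 8 + 3 = 11, A[2][1] + B[1][1] = 9 + -3 = 6, A[2][2] + B[2][1] = 5 + 3 = 8) = 6 (attained at k = 1)
  C[2][2] = min over k of (A[2][0] + B[0][2] = 8 + 4 = 12, A[2][1] + B[1][2] = 9 + 5 = 14, A[2][2] + B[2][2] = 5 + -2 = 3) = 3 (attained at k = 2)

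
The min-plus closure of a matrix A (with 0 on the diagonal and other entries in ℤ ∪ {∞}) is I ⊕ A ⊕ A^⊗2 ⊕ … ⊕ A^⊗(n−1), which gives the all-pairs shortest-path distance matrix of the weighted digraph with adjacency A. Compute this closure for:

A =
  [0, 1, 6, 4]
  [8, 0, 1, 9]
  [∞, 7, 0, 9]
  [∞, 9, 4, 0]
Closure =
  [0, 1, 2, 4]
  [8, 0, 1, 9]
  [15, 7, 0, 9]
  [17, 9, 4, 0]

This is the Floyd-Warshall all-pairs shortest-path computation. For each intermediate vertex k = 0, 1, …, 3, update dist[i][j] ← min(dist[i][j], dist[i][k] + dist[k][j]). The final matrix gives, for each (i, j), the minimum total weight of any directed path from i to j (possibly empty when i = j).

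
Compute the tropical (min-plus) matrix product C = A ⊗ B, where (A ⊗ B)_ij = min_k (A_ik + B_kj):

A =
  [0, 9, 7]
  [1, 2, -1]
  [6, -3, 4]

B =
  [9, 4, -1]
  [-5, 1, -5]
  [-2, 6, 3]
A ⊗ B =
  [4, 4, -1]
  [-3, 3, -3]
  [-8, -2, -8]

Apply the min-plus product entry-by-entry:
  C[0][0] = min over k of (A[0][0] + B[0][0] = 0 + 9 = 9, A[0][1] + B[1][0] = 9 + -5 = 4, A[0][2] + B[2][0] = 7 + -2 = 5) = 4 (attained at k = 1)
  C[0][1] = min over k of (A[0][0] + B[0][1] = 0 + 4 = 4, A[0][1] + B[1][1] = 9 + 1 = 10, A[0][2] + B[2][1] = 7 + 6 = 13) = 4 (attained at k = 0)
  C[0][2] = min over k of (A[0][0] + B[0][2] = 0 + -1 = -1, A[0][1] + B[1][2] = 9 + -5 = 4, A[0][2] + B[2][2] = 7 + 3 = 10) = -1 (attained at k = 0)
  C[1][0] = min over k of (A[1][0] + B[0][0] = 1 + 9 = 10, A[1][1] + B[1][0] = 2 + -5 = -3, A[1][2] + B[2][0] = -1 + -2 = -3) = -3 (attained at k = 1)
  C[1][1] = min over k of (A[1][0] + B[0][1] = 1 + 4 = 5, A[1][1] + B[1][1] = 2 + 1 = 3, A[1][2] + B[2][1] = -1 + 6 = 5) = 3 (attained at k = 1)
  C[1][2] = min over k of (A[1][0] + B[0][2] = 1 + -1 = 0, A[1][1] + B[1][2] = 2 + -5 = -3, A[1][2] + B[2][2] = -1 + 3 = 2) = -3 (attained at k = 1)
  C[2][0] = min over k of (A[2][0] + B[0][0] = 6 + 9 = 15, A[2][1] + B[1][0] = -3 + -5 = -8, A[2][2] + B[2][0] = 4 + -2 = 2) = -8 (attained at k = 1)
  C[2][1] = min over k of (A[2][0] + B[0][1] = 6 + 4 = 10, A[2][1] + B[1][1] = -3 + 1 = -2, A[2][2] + B[2][1] = 4 + 6 = 10) = -2 (attained at k = 1)
  C[2][2] = min over k of (A[2][0] + B[0][2] = 6 + -1 = 5, A[2][1] + B[1][2] = -3 + -5 = -8, A[2][2] + B[2][2] = 4 + 3 = 7) = -8 (attained at k = 1)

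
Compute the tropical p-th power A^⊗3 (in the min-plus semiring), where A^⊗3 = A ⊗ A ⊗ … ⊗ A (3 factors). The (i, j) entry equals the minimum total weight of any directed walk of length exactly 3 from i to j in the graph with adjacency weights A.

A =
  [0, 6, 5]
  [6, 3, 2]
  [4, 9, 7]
A^⊗3 =
  [0, 6, 5]
  [6, 9, 8]
  [4, 10, 9]

Each entry (A^⊗3)_ij equals the minimum over all length-3 walks i = v_0 → v_1 → … → v_3 = j of Σ_t A[v_t][v_{t+1}]. For example, for (i, j) = (0, 2) we minimise over 9 possible intermediate vertex sequences; the minimum is 5, attained along the walk 0 → 0 → 0 → 2.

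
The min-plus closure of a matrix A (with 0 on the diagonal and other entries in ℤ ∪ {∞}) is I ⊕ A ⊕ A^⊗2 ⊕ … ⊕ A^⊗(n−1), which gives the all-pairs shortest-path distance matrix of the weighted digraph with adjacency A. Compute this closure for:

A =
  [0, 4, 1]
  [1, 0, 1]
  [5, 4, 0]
Closure =
  [0, 4, 1]
  [1, 0, 1]
  [5, 4, 0]

This is the Floyd-Warshall all-pairs shortest-path computation. For each intermediate vertex k = 0, 1, …, 2, update dist[i][j] ← min(dist[i][j], dist[i][k] + dist[k][j]). The final matrix gives, for each (i, j), the minimum total weight of any directed path from i to j (possibly empty when i = j).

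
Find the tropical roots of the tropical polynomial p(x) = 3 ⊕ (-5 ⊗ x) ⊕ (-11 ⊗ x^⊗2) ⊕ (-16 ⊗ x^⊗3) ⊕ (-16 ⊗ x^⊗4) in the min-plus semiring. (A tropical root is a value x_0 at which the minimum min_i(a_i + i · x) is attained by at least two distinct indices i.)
Roots: {0, 5, 6, 8}

Each tropical root is a break point of the lower envelope of the lines y = a_i + i · x (there are 5 lines, with slopes 0, 1, ..., 4). Only the lines that attain the minimum somewhere contribute to roots; other lines are dominated. Here the surviving (envelope) indices are i = 4, i = 3, i = 2, i = 1, i = 0.
Intersections between consecutive envelope lines give the roots: for adjacent envelope indices i < j the intersection is x = (a_i − a_j) / (j − i). Reading off the sorted break points: {0, 5, 6, 8}.
Verification: at each break x_0, at least two indices attain the minimum of min_i(a_i + i · x_0).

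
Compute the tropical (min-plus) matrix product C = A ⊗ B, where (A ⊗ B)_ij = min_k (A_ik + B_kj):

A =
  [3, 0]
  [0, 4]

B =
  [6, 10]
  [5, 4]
A ⊗ B =
  [5, 4]
  [6, 8]

Apply the min-plus product entry-by-entry:
  C[0][0] = min over k of (A[0][0] + B[0][0] = 3 + 6 = 9, A[0][1] + B[1][0] = 0 + 5 = 5) = 5 (attained at k = 1)
  C[0][1] = min over k of (A[0][0] + B[0][1] = 3 + 10 = 13, A[0][1] + B[1][1] = 0 + 4 = 4) = 4 (attained at k = 1)
  C[1][0] = min over k of (A[1][0] + B[0][0] = 0 + 6 = 6, A[1][1] + B[1][0] = 4 + 5 = 9) = 6 (attained at k = 0)
  C[1][1] = min over k of (A[1][0] + B[0][1] = 0 + 10 = 10, A[1][1] + B[1][1] = 4 + 4 = 8) = 8 (attained at k = 1)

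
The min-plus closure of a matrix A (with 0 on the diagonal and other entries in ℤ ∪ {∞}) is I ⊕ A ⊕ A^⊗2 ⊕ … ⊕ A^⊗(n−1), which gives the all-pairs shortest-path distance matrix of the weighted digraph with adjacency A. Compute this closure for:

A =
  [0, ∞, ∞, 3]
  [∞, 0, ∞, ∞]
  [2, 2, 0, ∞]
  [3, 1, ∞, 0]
Closure =
  [0, 4, ∞, 3]
  [∞, 0, ∞, ∞]
  [2, 2, 0, 5]
  [3, 1, ∞, 0]

This is the Floyd-Warshall all-pairs shortest-path computation. For each intermediate vertex k = 0, 1, …, 3, update dist[i][j] ← min(dist[i][j], dist[i][k] + dist[k][j]). The final matrix gives, for each (i, j), the minimum total weight of any directed path from i to j (possibly empty when i = j).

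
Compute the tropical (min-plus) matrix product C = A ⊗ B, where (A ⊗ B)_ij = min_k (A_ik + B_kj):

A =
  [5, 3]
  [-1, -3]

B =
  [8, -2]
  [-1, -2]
A ⊗ B =
  [2, 1]
  [-4, -5]

Apply the min-plus product entry-by-entry:
  C[0][0] = min over k of (A[0][0] + B[0][0] = 5 + 8 = 13, A[0][1] + B[1][0] = 3 + -1 = 2) = 2 (attained at k = 1)
  C[0][1] = min over k of (A[0][0] + B[0][1] = 5 + -2 = 3, A[0][1] + B[1][1] = 3 + -2 = 1) = 1 (attained at k = 1)
  C[1][0] = min over k of (A[1][0] + B[0][0] = -1 + 8 = 7, A[1][1] + B[1][0] = -3 + -1 = -4) = -4 (attained at k = 1)
  C[1][1] = min over k of (A[1][0] + B[0][1] = -1 + -2 = -3, A[1][1] + B[1][1] = -3 + -2 = -5) = -5 (attained at k = 1)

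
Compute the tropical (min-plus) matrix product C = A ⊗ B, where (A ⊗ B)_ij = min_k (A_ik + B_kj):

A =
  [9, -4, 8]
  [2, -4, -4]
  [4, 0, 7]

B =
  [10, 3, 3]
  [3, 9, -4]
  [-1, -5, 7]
A ⊗ B =
  [-1, 3, -8]
  [-5, -9, -8]
  [3, 2, -4]

Apply the min-plus product entry-by-entry:
  C[0][0] = min over k of (A[0][0] + B[0][0] = 9 + 10 = 19, A[0][1] + B[1][0] = -4 + 3 = -1, A[0][2] + B[2][0] = 8 + -1 = 7) = -1 (attained at k = 1)
  C[0][1] = min over k of (A[0][0] + B[0][1] = 9 + 3 = 12, A[0][1] + B[1][1] = -4 + 9 = 5, A[0][2] + B[2][1] = 8 + -5 = 3) = 3 (attained at k = 2)
  C[0][2] = min over k of (A[0][0] + B[0][2] = 9 + 3 = 12, A[0][1] + B[1][2] = -4 + -4 = -8, A[0][2] + B[2][2] = 8 + 7 = 15) = -8 (attained at k = 1)
  C[1][0] = min over k of (A[1][0] + B[0][0] = 2 + 10 = 12, A[1][1] + B[1][0] = -4 + 3 = -1, A[1][2] + B[2][0] = -4 + -1 = -5) = -5 (attained at k = 2)
  C[1][1] = min over k of (A[1][0] + B[0][1] = 2 + 3 = 5, A[1][1] + B[1][1] = -4 + 9 = 5, A[1][2] + B[2][1] = -4 + -5 = -9) = -9 (attained at k = 2)
  C[1][2] = min over k of (A[1][0] + B[0][2] = 2 + 3 = 5, A[1][1] + B[1][2] = -4 + -4 = -8, A[1][2] + B[2][2] = -4 + 7 = 3) = -8 (attained at k = 1)
  C[2][0] = min over k of (A[2][0] + B[0][0] = 4 + 10 = 14, A[2][1] + B[1][0] = 0 + 3 = 3, A[2][2] + B[2][0] = 7 + -1 = 6) = 3 (attained at k = 1)
  C[2][1] = min over k of (A[2][0] + B[0][1] = 4 + 3 = 7, A[2][1] + B[1][1] = 0 + 9 = 9, A[2][2] + B[2][1] = 7 + -5 = 2) = 2 (attained at k = 2)
  C[2][2] = min over k of (A[2][0] + B[0][2] = 4 + 3 = 7, A[2][1] + B[1][2] = 0 + -4 = -4, A[2][2] + B[2][2] = 7 + 7 = 14) = -4 (attained at k = 1)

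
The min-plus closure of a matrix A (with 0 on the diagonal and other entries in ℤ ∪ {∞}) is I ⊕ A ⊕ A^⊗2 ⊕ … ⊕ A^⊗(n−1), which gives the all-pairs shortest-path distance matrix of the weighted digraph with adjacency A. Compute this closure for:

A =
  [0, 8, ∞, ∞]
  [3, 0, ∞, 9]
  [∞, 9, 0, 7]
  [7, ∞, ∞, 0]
Closure =
  [0, 8, ∞, 17]
  [3, 0, ∞, 9]
  [12, 9, 0, 7]
  [7, 15, ∞, 0]

This is the Floyd-Warshall all-pairs shortest-path computation. For each intermediate vertex k = 0, 1, …, 3, update dist[i][j] ← min(dist[i][j], dist[i][k] + dist[k][j]). The final matrix gives, for each (i, j), the minimum total weight of any directed path from i to j (possibly empty when i = j).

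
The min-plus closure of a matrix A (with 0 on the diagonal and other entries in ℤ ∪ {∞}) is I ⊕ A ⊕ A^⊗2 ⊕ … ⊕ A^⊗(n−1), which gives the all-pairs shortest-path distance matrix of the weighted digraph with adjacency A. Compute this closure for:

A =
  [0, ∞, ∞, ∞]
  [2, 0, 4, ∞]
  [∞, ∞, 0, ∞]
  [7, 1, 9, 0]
Closure =
  [0, ∞, ∞, ∞]
  [2, 0, 4, ∞]
  [∞, ∞, 0, ∞]
  [3, 1, 5, 0]

This is the Floyd-Warshall all-pairs shortest-path computation. For each intermediate vertex k = 0, 1, …, 3, update dist[i][j] ← min(dist[i][j], dist[i][k] + dist[k][j]). The final matrix gives, for each (i, j), the minimum total weight of any directed path from i to j (possibly empty when i = j).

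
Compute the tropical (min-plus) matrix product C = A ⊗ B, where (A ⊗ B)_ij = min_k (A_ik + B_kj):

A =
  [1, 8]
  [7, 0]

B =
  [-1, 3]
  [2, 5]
A ⊗ B =
  [0, 4]
  [2, 5]

Apply the min-plus product entry-by-entry:
  C[0][0] = min over k of (A[0][0] + B[0][0] = 1 + -1 = 0, A[0][1] + B[1][0] = 8 + 2 = 10) = 0 (attained at k = 0)
  C[0][1] = min over k of (A[0][0] + B[0][1] = 1 + 3 = 4, A[0][1] + B[1][1] = 8 + 5 = 13) = 4 (attained at k = 0)
  C[1][0] = min over k of (A[1][0] + B[0][0] = 7 + -1 = 6, A[1][1] + B[1][0] = 0 + 2 = 2) = 2 (attained at k = 1)
  C[1][1] = min over k of (A[1][0] + B[0][1] = 7 + 3 = 10, A[1][1] + B[1][1] = 0 + 5 = 5) = 5 (attained at k = 1)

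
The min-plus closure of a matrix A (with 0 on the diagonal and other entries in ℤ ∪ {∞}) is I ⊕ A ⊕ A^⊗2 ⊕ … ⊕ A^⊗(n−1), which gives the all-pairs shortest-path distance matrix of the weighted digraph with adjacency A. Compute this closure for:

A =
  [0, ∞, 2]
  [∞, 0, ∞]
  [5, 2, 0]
Closure =
  [0, 4, 2]
  [∞, 0, ∞]
  [5, 2, 0]

This is the Floyd-Warshall all-pairs shortest-path computation. For each intermediate vertex k = 0, 1, …, 2, update dist[i][j] ← min(dist[i][j], dist[i][k] + dist[k][j]). The final matrix gives, for each (i, j), the minimum total weight of any directed path from i to j (possibly empty when i = j).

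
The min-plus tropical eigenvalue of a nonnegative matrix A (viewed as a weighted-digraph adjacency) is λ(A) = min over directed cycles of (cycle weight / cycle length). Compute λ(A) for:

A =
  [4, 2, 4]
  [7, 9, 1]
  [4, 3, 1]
λ(A) = 1

Enumerate directed cycles and compute their means (weight / length). Sample:
  cycle 0 → 0: weight = 4, length = 1, mean = 4/1 ≈ 4.000
  cycle 1 → 1: weight = 9, length = 1, mean = 9/1 ≈ 9.000
  cycle 2 → 2: weight = 1, length = 1, mean = 1/1 ≈ 1.000
  cycle 0 → 1 → 0: weight = 9, length = 2, mean = 9/2 ≈ 4.500
  cycle 0 → 2 → 0: weight = 8, length = 2, mean = 8/2 ≈ 4.000
  cycle 1 → 0 → 1: weight = 9, length = 2, mean = 9/2 ≈ 4.500
Minimum mean = 1.000, attained e.g. along the cycle 2 → 2 with weight 1 and length 1. So λ(A) = 1/1 = 1.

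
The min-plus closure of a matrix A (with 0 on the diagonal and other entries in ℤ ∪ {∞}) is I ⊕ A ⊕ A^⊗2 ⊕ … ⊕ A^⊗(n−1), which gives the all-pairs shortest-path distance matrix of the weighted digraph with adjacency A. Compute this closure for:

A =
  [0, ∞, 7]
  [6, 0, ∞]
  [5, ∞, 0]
Closure =
  [0, ∞, 7]
  [6, 0, 13]
  [5, ∞, 0]

This is the Floyd-Warshall all-pairs shortest-path computation. For each intermediate vertex k = 0, 1, …, 2, update dist[i][j] ← min(dist[i][j], dist[i][k] + dist[k][j]). The final matrix gives, for each (i, j), the minimum total weight of any directed path from i to j (possibly empty when i = j).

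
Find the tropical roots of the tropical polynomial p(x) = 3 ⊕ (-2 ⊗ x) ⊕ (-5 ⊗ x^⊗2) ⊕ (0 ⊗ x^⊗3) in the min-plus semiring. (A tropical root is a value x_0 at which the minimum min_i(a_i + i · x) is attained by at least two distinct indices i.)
Roots: {-5, 3, 5}

Each tropical root is a break point of the lower envelope of the lines y = a_i + i · x (there are 4 lines, with slopes 0, 1, ..., 3). Only the lines that attain the minimum somewhere contribute to roots; other lines are dominated. Here the surviving (envelope) indices are i = 3, i = 2, i = 1, i = 0.
Intersections between consecutive envelope lines give the roots: for adjacent envelope indices i < j the intersection is x = (a_i − a_j) / (j − i). Reading off the sorted break points: {-5, 3, 5}.
Verification: at each break x_0, at least two indices attain the minimum of min_i(a_i + i · x_0).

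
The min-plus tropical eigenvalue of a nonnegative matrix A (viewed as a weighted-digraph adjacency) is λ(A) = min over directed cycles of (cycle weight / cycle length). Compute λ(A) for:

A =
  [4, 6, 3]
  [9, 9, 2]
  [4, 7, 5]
λ(A) = 7/2

Enumerate directed cycles and compute their means (weight / length). Sample:
  cycle 0 → 0: weight = 4, length = 1, mean = 4/1 ≈ 4.000
  cycle 1 → 1: weight = 9, length = 1, mean = 9/1 ≈ 9.000
  cycle 2 → 2: weight = 5, length = 1, mean = 5/1 ≈ 5.000
  cycle 0 → 1 → 0: weight = 15, length = 2, mean = 15/2 ≈ 7.500
  cycle 0 → 2 → 0: weight = 7, length = 2, mean = 7/2 ≈ 3.500
  cycle 1 → 0 → 1: weight = 15, length = 2, mean = 15/2 ≈ 7.500
Minimum mean = 3.500, attained e.g. along the cycle 0 → 2 → 0 with weight 7 and length 2. So λ(A) = 7/2 = 7/2.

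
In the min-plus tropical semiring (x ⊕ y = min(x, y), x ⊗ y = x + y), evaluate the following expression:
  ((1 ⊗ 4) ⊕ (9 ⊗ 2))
((1 ⊗ 4) ⊕ (9 ⊗ 2)) = 5

Expand innermost to outermost. Recall ⊕ takes the minimum of its arguments and ⊗ takes their sum. Working out the expression ((1 ⊗ 4) ⊕ (9 ⊗ 2)) gives 5.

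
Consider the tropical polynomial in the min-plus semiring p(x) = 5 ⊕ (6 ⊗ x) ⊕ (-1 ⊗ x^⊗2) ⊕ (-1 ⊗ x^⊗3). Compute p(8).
p(8) = 5

A tropical monomial a ⊗ x^⊗i evaluates to a + i · x. Evaluating each term at x = 8:
  Term 0 contributes 5 + 0 · 8 = 5
  Term 1 contributes 6 + 1 · 8 = 14
  Term 2 contributes -1 + 2 · 8 = 15
  Term 3 contributes -1 + 3 · 8 = 23
p(8) = ⊕ of these = min[5, 14, 15, 23] = 5.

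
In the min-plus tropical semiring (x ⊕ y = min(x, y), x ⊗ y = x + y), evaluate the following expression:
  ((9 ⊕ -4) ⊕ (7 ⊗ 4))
((9 ⊕ -4) ⊕ (7 ⊗ 4)) = -4

Expand innermost to outermost. Recall ⊕ takes the minimum of its arguments and ⊗ takes their sum. Working out the expression ((9 ⊕ -4) ⊕ (7 ⊗ 4)) gives -4.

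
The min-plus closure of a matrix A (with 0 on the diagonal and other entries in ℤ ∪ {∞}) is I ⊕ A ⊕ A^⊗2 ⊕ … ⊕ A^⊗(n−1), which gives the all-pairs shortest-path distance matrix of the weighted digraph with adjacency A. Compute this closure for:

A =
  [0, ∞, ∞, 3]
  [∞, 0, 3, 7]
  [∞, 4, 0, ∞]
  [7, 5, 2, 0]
Closure =
  [0, 8, 5, 3]
  [14, 0, 3, 7]
  [18, 4, 0, 11]
  [7, 5, 2, 0]

This is the Floyd-Warshall all-pairs shortest-path computation. For each intermediate vertex k = 0, 1, …, 3, update dist[i][j] ← min(dist[i][j], dist[i][k] + dist[k][j]). The final matrix gives, for each (i, j), the minimum total weight of any directed path from i to j (possibly empty when i = j).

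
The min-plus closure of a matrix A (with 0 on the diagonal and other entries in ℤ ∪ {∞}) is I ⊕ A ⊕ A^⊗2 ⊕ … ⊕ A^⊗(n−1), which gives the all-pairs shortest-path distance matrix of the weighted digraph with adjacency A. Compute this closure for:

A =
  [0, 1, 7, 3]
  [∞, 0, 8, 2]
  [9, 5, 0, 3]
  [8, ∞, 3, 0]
Closure =
  [0, 1, 6, 3]
  [10, 0, 5, 2]
  [9, 5, 0, 3]
  [8, 8, 3, 0]

This is the Floyd-Warshall all-pairs shortest-path computation. For each intermediate vertex k = 0, 1, …, 3, update dist[i][j] ← min(dist[i][j], dist[i][k] + dist[k][j]). The final matrix gives, for each (i, j), the minimum total weight of any directed path from i to j (possibly empty when i = j).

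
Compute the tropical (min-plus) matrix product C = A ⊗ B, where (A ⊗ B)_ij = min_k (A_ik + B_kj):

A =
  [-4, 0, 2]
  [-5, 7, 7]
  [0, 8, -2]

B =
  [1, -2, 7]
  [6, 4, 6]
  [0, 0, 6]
A ⊗ B =
  [-3, -6, 3]
  [-4, -7, 2]
  [-2, -2, 4]

Apply the min-plus product entry-by-entry:
  C[0][0] = min over k of (A[0][0] + B[0][0] = -4 + 1 = -3, A[0][1] + B[1][0] = 0 + 6 = 6, A[0][2] + B[2][0] = 2 + 0 = 2) = -3 (attained at k = 0)
  C[0][1] = min over k of (A[0][0] + B[0][1] = -4 + -2 = -6, A[0][1] + B[1][1] = 0 + 4 = 4, A[0][2] + B[2][1] = 2 + 0 = 2) = -6 (attained at k = 0)
  C[0][2] = min over k of (A[0][0] + B[0][2] = -4 + 7 = 3, A[0][1] + B[1][2] = 0 + 6 = 6, A[0][2] + B[2][2] = 2 + 6 = 8) = 3 (attained at k = 0)
  C[1][0] = min over k of (A[1][0] + B[0][0] = -5 + 1 = -4, A[1][1] + B[1][0] = 7 + 6 = 13, A[1][2] + B[2][0] = 7 + 0 = 7) = -4 (attained at k = 0)
  C[1][1] = min over k of (A[1][0] + B[0][1] = -5 + -2 = -7, A[1][1] + B[1][1] = 7 + 4 = 11, A[1][2] + B[2][1] = 7 + 0 = 7) = -7 (attained at k = 0)
  C[1][2] = min over k of (A[1][0] + B[0][2] = -5 + 7 = 2, A[1][1] + B[1][2] = 7 + 6 = 13, A[1][2] + B[2][2] = 7 + 6 = 13) = 2 (attained at k = 0)
  C[2][0] = min over k of (A[2][0] + B[0][0] = 0 + 1 = 1, A[2][1] + B[1][0] = 8 + 6 = 14, A[2][2] + B[2][0] = -2 + 0 = -2) = -2 (attained at k = 2)
  C[2][1] = min over k of (A[2][0] + B[0][1] = 0 + -2 = -2, A[2][1] + B[1][1] = 8 + 4 = 12, A[2][2] + B[2][1] = -2 + 0 = -2) = -2 (attained at k = 0)
  C[2][2] = min over k of (A[2][0] + B[0][2] = 0 + 7 = 7, A[2][1] + B[1][2] = 8 + 6 = 14, A[2][2] + B[2][2] = -2 + 6 = 4) = 4 (attained at k = 2)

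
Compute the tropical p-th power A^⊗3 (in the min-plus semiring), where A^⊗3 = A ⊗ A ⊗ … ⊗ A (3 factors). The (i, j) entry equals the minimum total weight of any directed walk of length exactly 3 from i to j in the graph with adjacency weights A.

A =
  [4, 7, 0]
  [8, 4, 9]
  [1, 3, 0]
A^⊗3 =
  [1, 3, 0]
  [9, 11, 8]
  [1, 3, 0]

Each entry (A^⊗3)_ij equals the minimum over all length-3 walks i = v_0 → v_1 → … → v_3 = j of Σ_t A[v_t][v_{t+1}]. For example, for (i, j) = (0, 2) we minimise over 9 possible intermediate vertex sequences; the minimum is 0, attained along the walk 0 → 2 → 2 → 2.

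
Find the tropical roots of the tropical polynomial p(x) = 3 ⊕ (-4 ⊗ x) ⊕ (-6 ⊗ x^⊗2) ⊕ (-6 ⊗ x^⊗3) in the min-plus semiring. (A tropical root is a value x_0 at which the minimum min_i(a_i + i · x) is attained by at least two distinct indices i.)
Roots: {0, 2, 7}

Each tropical root is a break point of the lower envelope of the lines y = a_i + i · x (there are 4 lines, with slopes 0, 1, ..., 3). Only the lines that attain the minimum somewhere contribute to roots; other lines are dominated. Here the surviving (envelope) indices are i = 3, i = 2, i = 1, i = 0.
Intersections between consecutive envelope lines give the roots: for adjacent envelope indices i < j the intersection is x = (a_i − a_j) / (j − i). Reading off the sorted break points: {0, 2, 7}.
Verification: at each break x_0, at least two indices attain the minimum of min_i(a_i + i · x_0).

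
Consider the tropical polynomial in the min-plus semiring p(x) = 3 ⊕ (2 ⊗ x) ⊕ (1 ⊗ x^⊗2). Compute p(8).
p(8) = 3

A tropical monomial a ⊗ x^⊗i evaluates to a + i · x. Evaluating each term at x = 8:
  Term 0 contributes 3 + 0 · 8 = 3
  Term 1 contributes 2 + 1 · 8 = 10
  Term 2 contributes 1 + 2 · 8 = 17
p(8) = ⊕ of these = min[3, 10, 17] = 3.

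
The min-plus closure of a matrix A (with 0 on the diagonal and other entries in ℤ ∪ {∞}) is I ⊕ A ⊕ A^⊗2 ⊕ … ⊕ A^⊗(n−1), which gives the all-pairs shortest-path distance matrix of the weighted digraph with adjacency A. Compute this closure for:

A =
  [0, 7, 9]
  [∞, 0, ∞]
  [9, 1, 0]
Closure =
  [0, 7, 9]
  [∞, 0, ∞]
  [9, 1, 0]

This is the Floyd-Warshall all-pairs shortest-path computation. For each intermediate vertex k = 0, 1, …, 2, update dist[i][j] ← min(dist[i][j], dist[i][k] + dist[k][j]). The final matrix gives, for each (i, j), the minimum total weight of any directed path from i to j (possibly empty when i = j).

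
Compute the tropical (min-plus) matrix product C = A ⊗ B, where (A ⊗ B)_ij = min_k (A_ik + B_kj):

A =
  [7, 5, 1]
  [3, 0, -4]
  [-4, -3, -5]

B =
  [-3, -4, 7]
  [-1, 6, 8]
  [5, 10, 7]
A ⊗ B =
  [4, 3, 8]
  [-1, -1, 3]
  [-7, -8, 2]

Apply the min-plus product entry-by-entry:
  C[0][0] = min over k of (A[0][0] + B[0][0] = 7 + -3 = 4, A[0][1] + B[1][0] = 5 + -1 = 4, A[0][2] + B[2][0] = 1 + 5 = 6) = 4 (attained at k = 0)
  C[0][1] = min over k of (A[0][0] + B[0][1] = 7 + -4 = 3, A[0][1] + B[1][1] = 5 + 6 = 11, A[0][2] + B[2][1] = 1 + 10 = 11) = 3 (attained at k = 0)
  C[0][2] = min over k of (A[0][0] + B[0][2] = 7 + 7 = 14, A[0][1] + B[1][2] = 5 + 8 = 13, A[0][2] + B[2][2] = 1 + 7 = 8) = 8 (attained at k = 2)
  C[1][0] = min over k of (A[1][0] + B[0][0] = 3 + -3 = 0, A[1][1] + B[1][0] = 0 + -1 = -1, A[1][2] + B[2][0] = -4 + 5 = 1) = -1 (attained at k = 1)
  C[1][1] = min over k of (A[1][0] + B[0][1] = 3 + -4 = -1, A[1][1] + B[1][1] = 0 + 6 = 6, A[1][2] + B[2][1] = -4 + 10 = 6) = -1 (attained at k = 0)
  C[1][2] = min over k of (A[1][0] + B[0][2] = 3 + 7 = 10, A[1][1] + B[1][2] = 0 + 8 = 8, A[1][2] + B[2][2] = -4 + 7 = 3) = 3 (attained at k = 2)
  C[2][0] = min over k of (A[2][0] + B[0][0] = -4 + -3 = -7, A[2][1] + B[1][0] = -3 + -1 = -4, A[2][2] + B[2][0] = -5 + 5 = 0) = -7 (attained at k = 0)
  C[2][1] = min over k of (A[2][0] + B[0][1] = -4 + -4 = -8, A[2][1] + B[1][1] = -3 + 6 = 3, A[2][2] + B[2][1] = -5 + 10 = 5) = -8 (attained at k = 0)
  C[2][2] = min over k of (A[2][0] + B[0][2] = -4 + 7 = 3, A[2][1] + B[1][2] = -3 + 8 = 5, A[2][2] + B[2][2] = -5 + 7 = 2) = 2 (attained at k = 2)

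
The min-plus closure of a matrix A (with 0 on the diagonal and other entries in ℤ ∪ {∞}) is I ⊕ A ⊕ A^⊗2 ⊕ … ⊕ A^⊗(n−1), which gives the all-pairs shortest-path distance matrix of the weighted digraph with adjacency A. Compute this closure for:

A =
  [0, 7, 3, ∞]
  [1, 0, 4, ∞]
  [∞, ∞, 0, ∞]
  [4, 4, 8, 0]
Closure =
  [0, 7, 3, ∞]
  [1, 0, 4, ∞]
  [∞, ∞, 0, ∞]
  [4, 4, 7, 0]

This is the Floyd-Warshall all-pairs shortest-path computation. For each intermediate vertex k = 0, 1, …, 3, update dist[i][j] ← min(dist[i][j], dist[i][k] + dist[k][j]). The final matrix gives, for each (i, j), the minimum total weight of any directed path from i to j (possibly empty when i = j).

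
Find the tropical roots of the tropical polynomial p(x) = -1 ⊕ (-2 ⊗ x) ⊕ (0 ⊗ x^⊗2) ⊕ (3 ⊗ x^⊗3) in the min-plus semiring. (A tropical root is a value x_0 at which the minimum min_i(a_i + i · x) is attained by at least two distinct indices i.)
Roots: {-3, -2, 1}

Each tropical root is a break point of the lower envelope of the lines y = a_i + i · x (there are 4 lines, with slopes 0, 1, ..., 3). Only the lines that attain the minimum somewhere contribute to roots; other lines are dominated. Here the surviving (envelope) indices are i = 3, i = 2, i = 1, i = 0.
Intersections between consecutive envelope lines give the roots: for adjacent envelope indices i < j the intersection is x = (a_i − a_j) / (j − i). Reading off the sorted break points: {-3, -2, 1}.
Verification: at each break x_0, at least two indices attain the minimum of min_i(a_i + i · x_0).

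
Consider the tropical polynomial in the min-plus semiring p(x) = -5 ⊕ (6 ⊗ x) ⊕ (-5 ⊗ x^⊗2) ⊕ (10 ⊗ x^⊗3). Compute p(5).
p(5) = -5

A tropical monomial a ⊗ x^⊗i evaluates to a + i · x. Evaluating each term at x = 5:
  Term 0 contributes -5 + 0 · 5 = -5
  Term 1 contributes 6 + 1 · 5 = 11
  Term 2 contributes -5 + 2 · 5 = 5
  Term 3 contributes 10 + 3 · 5 = 25
p(5) = ⊕ of these = min[-5, 11, 5, 25] = -5.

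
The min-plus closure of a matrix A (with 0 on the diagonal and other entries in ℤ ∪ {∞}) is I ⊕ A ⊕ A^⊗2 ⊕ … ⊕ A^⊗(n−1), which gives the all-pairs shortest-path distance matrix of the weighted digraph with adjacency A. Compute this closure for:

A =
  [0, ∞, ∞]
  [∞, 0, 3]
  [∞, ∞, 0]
Closure =
  [0, ∞, ∞]
  [∞, 0, 3]
  [∞, ∞, 0]

This is the Floyd-Warshall all-pairs shortest-path computation. For each intermediate vertex k = 0, 1, …, 2, update dist[i][j] ← min(dist[i][j], dist[i][k] + dist[k][j]). The final matrix gives, for each (i, j), the minimum total weight of any directed path from i to j (possibly empty when i = j).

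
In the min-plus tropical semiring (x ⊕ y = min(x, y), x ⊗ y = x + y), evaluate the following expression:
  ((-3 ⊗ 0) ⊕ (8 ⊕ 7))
((-3 ⊗ 0) ⊕ (8 ⊕ 7)) = -3

Expand innermost to outermost. Recall ⊕ takes the minimum of its arguments and ⊗ takes their sum. Working out the expression ((-3 ⊗ 0) ⊕ (8 ⊕ 7)) gives -3.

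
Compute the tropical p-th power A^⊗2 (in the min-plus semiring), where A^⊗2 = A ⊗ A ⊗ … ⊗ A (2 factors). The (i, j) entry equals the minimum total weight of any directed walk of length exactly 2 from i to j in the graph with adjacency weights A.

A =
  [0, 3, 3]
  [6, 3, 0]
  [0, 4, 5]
A^⊗2 =
  [0, 3, 3]
  [0, 4, 3]
  [0, 3, 3]

Each entry (A^⊗2)_ij equals the minimum over all length-2 walks i = v_0 → v_1 → … → v_2 = j of Σ_t A[v_t][v_{t+1}]. For example, for (i, j) = (0, 2) we minimise over 3 possible intermediate vertex sequences; the minimum is 3, attained along the walk 0 → 0 → 2.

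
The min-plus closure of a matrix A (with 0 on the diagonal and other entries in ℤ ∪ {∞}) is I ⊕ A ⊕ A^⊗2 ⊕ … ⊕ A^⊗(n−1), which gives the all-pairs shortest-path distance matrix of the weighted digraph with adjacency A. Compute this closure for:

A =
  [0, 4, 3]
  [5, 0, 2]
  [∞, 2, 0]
Closure =
  [0, 4, 3]
  [5, 0, 2]
  [7, 2, 0]

This is the Floyd-Warshall all-pairs shortest-path computation. For each intermediate vertex k = 0, 1, …, 2, update dist[i][j] ← min(dist[i][j], dist[i][k] + dist[k][j]). The final matrix gives, for each (i, j), the minimum total weight of any directed path from i to j (possibly empty when i = j).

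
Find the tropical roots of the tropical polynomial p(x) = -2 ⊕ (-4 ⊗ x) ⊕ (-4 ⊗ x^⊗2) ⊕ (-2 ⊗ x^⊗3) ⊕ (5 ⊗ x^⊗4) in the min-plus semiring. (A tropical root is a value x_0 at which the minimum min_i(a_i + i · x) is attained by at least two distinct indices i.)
Roots: {-7, -2, 0, 2}

Each tropical root is a break point of the lower envelope of the lines y = a_i + i · x (there are 5 lines, with slopes 0, 1, ..., 4). Only the lines that attain the minimum somewhere contribute to roots; other lines are dominated. Here the surviving (envelope) indices are i = 4, i = 3, i = 2, i = 1, i = 0.
Intersections between consecutive envelope lines give the roots: for adjacent envelope indices i < j the intersection is x = (a_i − a_j) / (j − i). Reading off the sorted break points: {-7, -2, 0, 2}.
Verification: at each break x_0, at least two indices attain the minimum of min_i(a_i + i · x_0).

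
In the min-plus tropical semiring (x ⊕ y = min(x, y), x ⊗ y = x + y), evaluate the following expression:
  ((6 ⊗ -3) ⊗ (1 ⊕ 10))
((6 ⊗ -3) ⊗ (1 ⊕ 10)) = 4

Expand innermost to outermost. Recall ⊕ takes the minimum of its arguments and ⊗ takes their sum. Working out the expression ((6 ⊗ -3) ⊗ (1 ⊕ 10)) gives 4.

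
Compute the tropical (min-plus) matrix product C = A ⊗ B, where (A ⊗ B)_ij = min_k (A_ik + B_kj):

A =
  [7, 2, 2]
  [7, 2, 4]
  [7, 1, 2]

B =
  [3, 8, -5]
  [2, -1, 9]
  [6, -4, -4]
A ⊗ B =
  [4, -2, -2]
  [4, 0, 0]
  [3, -2, -2]

Apply the min-plus product entry-by-entry:
  C[0][0] = min over k of (A[0][0] + B[0][0] = 7 + 3 = 10, A[0][1] + B[1][0] = 2 + 2 = 4, A[0][2] + B[2][0] = 2 + 6 = 8) = 4 (attained at k = 1)
  C[0][1] = min over k of (A[0][0] + B[0][1] = 7 + 8 = 15, A[0][1] + B[1][1] = 2 + -1 = 1, A[0][2] + B[2][1] = 2 + -4 = -2) = -2 (attained at k = 2)
  C[0][2] = min over k of (A[0][0] + B[0][2] = 7 + -5 = 2, A[0][1] + B[1][2] = 2 + 9 = 11, A[0][2] + B[2][2] = 2 + -4 = -2) = -2 (attained at k = 2)
  C[1][0] = min over k of (A[1][0] + B[0][0] = 7 + 3 = 10, A[1][1] + B[1][0] = 2 + 2 = 4, A[1][2] + B[2][0] = 4 + 6 = 10) = 4 (attained at k = 1)
  C[1][1] = min over k of (A[1][0] + B[0][1] = 7 + 8 = 15, A[1][1] + B[1][1] = 2 + -1 = 1, A[1][2] + B[2][1] = 4 + -4 = 0) = 0 (attained at k = 2)
  C[1][2] = min over k of (A[1][0] + B[0][2] = 7 + -5 = 2, A[1][1] + B[1][2] = 2 + 9 = 11, A[1][2] + B[2][2] = 4 + -4 = 0) = 0 (attained at k = 2)
  C[2][0] = min over k of (A[2][0] + B[0][0] = 7 + 3 = 10, A[2][1] + B[1][0] = 1 + 2 = 3, A[2][2] + B[2][0] = 2 + 6 = 8) = 3 (attained at k = 1)
  C[2][1] = min over k of (A[2][0] + B[0][1] = 7 + 8 = 15, A[2][1] + B[1][1] = 1 + -1 = 0, A[2][2] + B[2][1] = 2 + -4 = -2) = -2 (attained at k = 2)
  C[2][2] = min over k of (A[2][0] + B[0][2] = 7 + -5 = 2, A[2][1] + B[1][2] = 1 + 9 = 10, A[2][2] + B[2][2] = 2 + -4 = -2) = -2 (attained at k = 2)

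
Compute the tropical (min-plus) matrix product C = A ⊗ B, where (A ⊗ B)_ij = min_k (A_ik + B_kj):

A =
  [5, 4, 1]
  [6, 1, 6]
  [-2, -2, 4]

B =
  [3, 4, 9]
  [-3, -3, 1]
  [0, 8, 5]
A ⊗ B =
  [1, 1, 5]
  [-2, -2, 2]
  [-5, -5, -1]

Apply the min-plus product entry-by-entry:
  C[0][0] = min over k of (A[0][0] + B[0][0] = 5 + 3 = 8, A[0][1] + B[1][0] = 4 + -3 = 1, A[0][2] + B[2][0] = 1 + 0 = 1) = 1 (attained at k = 1)
  C[0][1] = min over k of (A[0][0] + B[0][1] = 5 + 4 = 9, A[0][1] + B[1][1] = 4 + -3 = 1, A[0][2] + B[2][1] = 1 + 8 = 9) = 1 (attained at k = 1)
  C[0][2] = min over k of (A[0][0] + B[0][2] = 5 + 9 = 14, A[0][1] + B[1][2] = 4 + 1 = 5, A[0][2] + B[2][2] = 1 + 5 = 6) = 5 (attained at k = 1)
  C[1][0] = min over k of (A[1][0] + B[0][0] = 6 + 3 = 9, A[1][1] + B[1][0] = 1 + -3 = -2, A[1][2] + B[2][0] = 6 + 0 = 6) = -2 (attained at k = 1)
  C[1][1] = min over k of (A[1][0] + B[0][1] = 6 + 4 = 10, A[1][1] + B[1][1] = 1 + -3 = -2, A[1][2] + B[2][1] = 6 + 8 = 14) = -2 (attained at k = 1)
  C[1][2] = min over k of (A[1][0] + B[0][2] = 6 + 9 = 15, A[1][1] + B[1][2] = 1 + 1 = 2, A[1][2] + B[2][2] = 6 + 5 = 11) = 2 (attained at k = 1)
  C[2][0] = min over k of (A[2][0] + B[0][0] = -2 + 3 = 1, A[2][1] + B[1][0] = -2 + -3 = -5, A[2][2] + B[2][0] = 4 + 0 = 4) = -5 (attained at k = 1)
  C[2][1] = min over k of (A[2][0] + B[0][1] = -2 + 4 = 2, A[2][1] + B[1][1] = -2 + -3 = -5, A[2][2] + B[2][1] = 4 + 8 = 12) = -5 (attained at k = 1)
  C[2][2] = min over k of (A[2][0] + B[0][2] = -2 + 9 = 7, A[2][1] + B[1][2] = -2 + 1 = -1, A[2][2] + B[2][2] = 4 + 5 = 9) = -1 (attained at k = 1)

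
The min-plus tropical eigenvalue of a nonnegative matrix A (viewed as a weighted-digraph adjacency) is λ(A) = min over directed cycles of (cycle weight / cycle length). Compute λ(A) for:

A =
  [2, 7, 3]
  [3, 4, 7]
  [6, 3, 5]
λ(A) = 2

Enumerate directed cycles and compute their means (weight / length). Sample:
  cycle 0 → 0: weight = 2, length = 1, mean = 2/1 ≈ 2.000
  cycle 1 → 1: weight = 4, length = 1, mean = 4/1 ≈ 4.000
  cycle 2 → 2: weight = 5, length = 1, mean = 5/1 ≈ 5.000
  cycle 0 → 1 → 0: weight = 10, length = 2, mean = 10/2 ≈ 5.000
  cycle 0 → 2 → 0: weight = 9, length = 2, mean = 9/2 ≈ 4.500
  cycle 1 → 0 → 1: weight = 10, length = 2, mean = 10/2 ≈ 5.000
Minimum mean = 2.000, attained e.g. along the cycle 0 → 0 with weight 2 and length 1. So λ(A) = 2/1 = 2.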